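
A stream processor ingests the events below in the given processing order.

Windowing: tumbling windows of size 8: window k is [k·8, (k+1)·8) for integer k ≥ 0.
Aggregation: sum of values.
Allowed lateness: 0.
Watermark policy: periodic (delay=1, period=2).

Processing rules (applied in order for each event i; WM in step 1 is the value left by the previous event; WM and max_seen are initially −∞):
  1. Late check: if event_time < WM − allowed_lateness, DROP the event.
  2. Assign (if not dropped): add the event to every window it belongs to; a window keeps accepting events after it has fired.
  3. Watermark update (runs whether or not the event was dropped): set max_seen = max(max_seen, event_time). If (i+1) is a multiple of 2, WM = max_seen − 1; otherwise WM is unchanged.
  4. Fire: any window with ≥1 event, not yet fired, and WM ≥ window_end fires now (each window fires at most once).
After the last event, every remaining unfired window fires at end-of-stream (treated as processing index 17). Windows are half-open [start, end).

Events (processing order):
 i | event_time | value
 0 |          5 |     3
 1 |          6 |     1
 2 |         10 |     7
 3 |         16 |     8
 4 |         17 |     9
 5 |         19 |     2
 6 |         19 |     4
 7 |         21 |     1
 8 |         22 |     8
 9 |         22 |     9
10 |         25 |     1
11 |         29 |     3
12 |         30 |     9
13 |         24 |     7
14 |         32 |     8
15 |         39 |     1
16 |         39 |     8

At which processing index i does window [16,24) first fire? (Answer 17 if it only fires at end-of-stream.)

i=0 t=5 v=3: → [0,8); WM=−∞
i=1 t=6 v=1: → [0,8); WM=5
i=2 t=10 v=7: → [8,16); WM=5
i=3 t=16 v=8: → [16,24); WM=15; [0,8) fires=4
i=4 t=17 v=9: → [16,24); WM=15
i=5 t=19 v=2: → [16,24); WM=18; [8,16) fires=7
i=6 t=19 v=4: → [16,24); WM=18
i=7 t=21 v=1: → [16,24); WM=20
i=8 t=22 v=8: → [16,24); WM=20
i=9 t=22 v=9: → [16,24); WM=21
i=10 t=25 v=1: → [24,32); WM=21
i=11 t=29 v=3: → [24,32); WM=28; [16,24) fires=41
i=12 t=30 v=9: → [24,32); WM=28
i=13 t=24 v=7: DROP (t<28-0); WM=29
i=14 t=32 v=8: → [32,40); WM=29
i=15 t=39 v=1: → [32,40); WM=38; [24,32) fires=13
i=16 t=39 v=8: → [32,40); WM=38

11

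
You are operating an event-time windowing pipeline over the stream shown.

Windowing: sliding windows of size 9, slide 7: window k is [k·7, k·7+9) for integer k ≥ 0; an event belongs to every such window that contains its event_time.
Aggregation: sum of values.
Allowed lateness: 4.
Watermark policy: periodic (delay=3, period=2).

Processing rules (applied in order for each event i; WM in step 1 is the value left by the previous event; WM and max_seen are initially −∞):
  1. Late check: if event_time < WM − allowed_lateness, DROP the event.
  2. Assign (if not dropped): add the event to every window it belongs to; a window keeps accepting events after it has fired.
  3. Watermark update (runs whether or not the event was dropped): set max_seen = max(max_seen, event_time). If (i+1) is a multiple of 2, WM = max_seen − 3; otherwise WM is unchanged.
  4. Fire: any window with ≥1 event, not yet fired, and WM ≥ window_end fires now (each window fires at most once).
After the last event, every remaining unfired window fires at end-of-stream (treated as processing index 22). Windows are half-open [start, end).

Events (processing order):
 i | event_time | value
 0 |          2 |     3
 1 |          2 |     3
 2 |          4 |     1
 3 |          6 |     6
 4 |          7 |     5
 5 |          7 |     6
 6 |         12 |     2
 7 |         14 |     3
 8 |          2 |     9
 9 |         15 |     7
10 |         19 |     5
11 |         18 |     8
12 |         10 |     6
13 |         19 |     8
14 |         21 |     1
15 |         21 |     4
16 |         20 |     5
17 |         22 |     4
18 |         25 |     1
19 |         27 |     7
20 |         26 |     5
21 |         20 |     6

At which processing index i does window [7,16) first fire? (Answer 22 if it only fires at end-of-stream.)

11

i=0 t=2 v=3: → [0,9); WM=−∞
i=1 t=2 v=3: → [0,9); WM=-1
i=2 t=4 v=1: → [0,9); WM=-1
i=3 t=6 v=6: → [0,9); WM=3
i=4 t=7 v=5: → [7,16),[0,9); WM=3
i=5 t=7 v=6: → [7,16),[0,9); WM=4
i=6 t=12 v=2: → [7,16); WM=4
i=7 t=14 v=3: → [14,23),[7,16); WM=11; [0,9) fires=24
i=8 t=2 v=9: DROP (t<11-4); WM=11
i=9 t=15 v=7: → [14,23),[7,16); WM=12
i=10 t=19 v=5: → [14,23); WM=12
i=11 t=18 v=8: → [14,23); WM=16; [7,16) fires=23
i=12 t=10 v=6: DROP (t<16-4); WM=16
i=13 t=19 v=8: → [14,23); WM=16
i=14 t=21 v=1: → [21,30),[14,23); WM=16
i=15 t=21 v=4: → [21,30),[14,23); WM=18
i=16 t=20 v=5: → [14,23); WM=18
i=17 t=22 v=4: → [21,30),[14,23); WM=19
i=18 t=25 v=1: → [21,30); WM=19
i=19 t=27 v=7: → [21,30); WM=24; [14,23) fires=45
i=20 t=26 v=5: → [21,30); WM=24
i=21 t=20 v=6: → [14,23); WM=24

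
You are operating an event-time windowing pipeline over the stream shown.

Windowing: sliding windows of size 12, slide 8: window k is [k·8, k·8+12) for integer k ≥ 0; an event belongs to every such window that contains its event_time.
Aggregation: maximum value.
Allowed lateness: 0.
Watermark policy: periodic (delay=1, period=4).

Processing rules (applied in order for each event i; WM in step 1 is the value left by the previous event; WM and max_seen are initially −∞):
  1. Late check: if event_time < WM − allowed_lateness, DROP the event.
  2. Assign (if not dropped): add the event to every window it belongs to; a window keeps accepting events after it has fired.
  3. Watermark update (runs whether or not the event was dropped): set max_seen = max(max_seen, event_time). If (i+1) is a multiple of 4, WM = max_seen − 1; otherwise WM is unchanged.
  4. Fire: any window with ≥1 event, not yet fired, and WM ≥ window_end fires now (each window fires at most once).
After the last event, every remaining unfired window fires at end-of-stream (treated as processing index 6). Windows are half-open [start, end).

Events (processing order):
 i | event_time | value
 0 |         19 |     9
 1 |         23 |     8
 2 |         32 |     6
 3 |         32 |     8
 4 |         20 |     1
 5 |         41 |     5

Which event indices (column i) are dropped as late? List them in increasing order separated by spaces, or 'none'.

4

i=0 t=19 v=9: → [16,28),[8,20); WM=−∞
i=1 t=23 v=8: → [16,28); WM=−∞
i=2 t=32 v=6: → [32,44),[24,36); WM=−∞
i=3 t=32 v=8: → [32,44),[24,36); WM=31; [8,20) fires=9 [16,28) fires=9
i=4 t=20 v=1: DROP (t<31-0); WM=31
i=5 t=41 v=5: → [40,52),[32,44); WM=31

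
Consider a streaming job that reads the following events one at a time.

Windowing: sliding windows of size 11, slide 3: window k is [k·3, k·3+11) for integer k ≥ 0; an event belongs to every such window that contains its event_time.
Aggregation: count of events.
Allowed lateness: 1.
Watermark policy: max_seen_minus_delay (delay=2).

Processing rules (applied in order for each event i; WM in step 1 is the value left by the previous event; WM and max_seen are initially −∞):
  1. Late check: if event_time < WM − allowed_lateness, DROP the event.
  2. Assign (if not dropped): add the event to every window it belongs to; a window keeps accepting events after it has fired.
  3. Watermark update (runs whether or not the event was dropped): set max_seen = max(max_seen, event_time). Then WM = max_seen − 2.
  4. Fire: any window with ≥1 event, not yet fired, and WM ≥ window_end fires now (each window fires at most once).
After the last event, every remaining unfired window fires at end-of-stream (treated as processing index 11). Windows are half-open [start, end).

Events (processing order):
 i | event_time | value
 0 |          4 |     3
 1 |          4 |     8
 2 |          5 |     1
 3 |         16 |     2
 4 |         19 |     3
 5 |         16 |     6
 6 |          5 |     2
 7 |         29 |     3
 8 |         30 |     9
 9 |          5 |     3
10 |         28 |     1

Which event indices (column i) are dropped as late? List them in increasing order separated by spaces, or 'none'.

i=0 t=4 v=3: → [3,14),[0,11); WM=2
i=1 t=4 v=8: → [3,14),[0,11); WM=2
i=2 t=5 v=1: → [3,14),[0,11); WM=3
i=3 t=16 v=2: → [15,26),[12,23),[9,20),[6,17); WM=14; [0,11) fires=3 [3,14) fires=3
i=4 t=19 v=3: → [18,29),[15,26),[12,23),[9,20); WM=17; [6,17) fires=1
i=5 t=16 v=6: → [15,26),[12,23),[9,20),[6,17); WM=17
i=6 t=5 v=2: DROP (t<17-1); WM=17
i=7 t=29 v=3: → [27,38),[24,35),[21,32); WM=27; [9,20) fires=3 [12,23) fires=3 [15,26) fires=3
i=8 t=30 v=9: → [30,41),[27,38),[24,35),[21,32); WM=28
i=9 t=5 v=3: DROP (t<28-1); WM=28
i=10 t=28 v=1: → [27,38),[24,35),[21,32),[18,29); WM=28

6 9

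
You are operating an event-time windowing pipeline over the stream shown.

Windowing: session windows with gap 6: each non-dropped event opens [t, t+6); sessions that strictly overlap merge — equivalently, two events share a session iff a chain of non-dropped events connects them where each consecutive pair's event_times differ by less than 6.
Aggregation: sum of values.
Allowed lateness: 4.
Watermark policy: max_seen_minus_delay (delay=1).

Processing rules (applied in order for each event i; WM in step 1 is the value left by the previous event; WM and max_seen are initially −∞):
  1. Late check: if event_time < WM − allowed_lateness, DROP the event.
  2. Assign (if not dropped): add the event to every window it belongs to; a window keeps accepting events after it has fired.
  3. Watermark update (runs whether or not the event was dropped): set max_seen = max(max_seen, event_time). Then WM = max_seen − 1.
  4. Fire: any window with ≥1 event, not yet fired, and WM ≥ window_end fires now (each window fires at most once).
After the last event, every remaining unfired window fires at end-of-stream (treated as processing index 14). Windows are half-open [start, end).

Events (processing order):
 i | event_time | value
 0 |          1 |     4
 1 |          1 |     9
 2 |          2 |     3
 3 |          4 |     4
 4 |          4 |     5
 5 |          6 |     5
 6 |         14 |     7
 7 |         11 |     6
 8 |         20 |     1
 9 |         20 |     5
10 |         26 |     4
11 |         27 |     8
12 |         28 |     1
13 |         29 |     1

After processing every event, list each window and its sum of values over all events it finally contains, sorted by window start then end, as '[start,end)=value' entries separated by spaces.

[1,20)=43 [20,26)=6 [26,35)=14

i=0 t=1 v=4: → [1,7); WM=0
i=1 t=1 v=9: → [1,7); WM=0
i=2 t=2 v=3: → [1,8); WM=1
i=3 t=4 v=4: → [1,10); WM=3
i=4 t=4 v=5: → [1,10); WM=3
i=5 t=6 v=5: → [1,12); WM=5
i=6 t=14 v=7: → [14,20); WM=13
i=7 t=11 v=6: → [1,20); WM=13
i=8 t=20 v=1: → [20,26); WM=19
i=9 t=20 v=5: → [20,26); WM=19
i=10 t=26 v=4: → [26,32); WM=25
i=11 t=27 v=8: → [26,33); WM=26
i=12 t=28 v=1: → [26,34); WM=27
i=13 t=29 v=1: → [26,35); WM=28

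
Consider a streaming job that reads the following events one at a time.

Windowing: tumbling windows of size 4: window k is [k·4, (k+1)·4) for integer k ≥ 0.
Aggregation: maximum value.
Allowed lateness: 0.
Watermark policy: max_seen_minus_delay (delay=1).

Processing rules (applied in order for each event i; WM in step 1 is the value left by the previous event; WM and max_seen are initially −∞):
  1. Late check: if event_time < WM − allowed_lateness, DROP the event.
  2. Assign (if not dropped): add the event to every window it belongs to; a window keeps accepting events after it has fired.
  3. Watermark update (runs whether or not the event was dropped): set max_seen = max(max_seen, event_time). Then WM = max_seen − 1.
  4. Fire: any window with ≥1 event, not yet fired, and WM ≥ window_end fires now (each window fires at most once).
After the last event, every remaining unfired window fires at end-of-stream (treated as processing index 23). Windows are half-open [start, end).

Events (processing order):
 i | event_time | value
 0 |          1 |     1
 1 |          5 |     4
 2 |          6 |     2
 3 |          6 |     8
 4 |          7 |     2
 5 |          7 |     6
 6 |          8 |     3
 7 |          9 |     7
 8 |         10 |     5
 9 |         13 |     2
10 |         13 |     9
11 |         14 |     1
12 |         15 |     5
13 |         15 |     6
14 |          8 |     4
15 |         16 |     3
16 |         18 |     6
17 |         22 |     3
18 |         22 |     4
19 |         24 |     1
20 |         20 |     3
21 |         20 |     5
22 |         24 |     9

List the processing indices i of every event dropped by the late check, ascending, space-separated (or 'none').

14 20 21

i=0 t=1 v=1: → [0,4); WM=0
i=1 t=5 v=4: → [4,8); WM=4; [0,4) fires=1
i=2 t=6 v=2: → [4,8); WM=5
i=3 t=6 v=8: → [4,8); WM=5
i=4 t=7 v=2: → [4,8); WM=6
i=5 t=7 v=6: → [4,8); WM=6
i=6 t=8 v=3: → [8,12); WM=7
i=7 t=9 v=7: → [8,12); WM=8; [4,8) fires=8
i=8 t=10 v=5: → [8,12); WM=9
i=9 t=13 v=2: → [12,16); WM=12; [8,12) fires=7
i=10 t=13 v=9: → [12,16); WM=12
i=11 t=14 v=1: → [12,16); WM=13
i=12 t=15 v=5: → [12,16); WM=14
i=13 t=15 v=6: → [12,16); WM=14
i=14 t=8 v=4: DROP (t<14-0); WM=14
i=15 t=16 v=3: → [16,20); WM=15
i=16 t=18 v=6: → [16,20); WM=17; [12,16) fires=9
i=17 t=22 v=3: → [20,24); WM=21; [16,20) fires=6
i=18 t=22 v=4: → [20,24); WM=21
i=19 t=24 v=1: → [24,28); WM=23
i=20 t=20 v=3: DROP (t<23-0); WM=23
i=21 t=20 v=5: DROP (t<23-0); WM=23
i=22 t=24 v=9: → [24,28); WM=23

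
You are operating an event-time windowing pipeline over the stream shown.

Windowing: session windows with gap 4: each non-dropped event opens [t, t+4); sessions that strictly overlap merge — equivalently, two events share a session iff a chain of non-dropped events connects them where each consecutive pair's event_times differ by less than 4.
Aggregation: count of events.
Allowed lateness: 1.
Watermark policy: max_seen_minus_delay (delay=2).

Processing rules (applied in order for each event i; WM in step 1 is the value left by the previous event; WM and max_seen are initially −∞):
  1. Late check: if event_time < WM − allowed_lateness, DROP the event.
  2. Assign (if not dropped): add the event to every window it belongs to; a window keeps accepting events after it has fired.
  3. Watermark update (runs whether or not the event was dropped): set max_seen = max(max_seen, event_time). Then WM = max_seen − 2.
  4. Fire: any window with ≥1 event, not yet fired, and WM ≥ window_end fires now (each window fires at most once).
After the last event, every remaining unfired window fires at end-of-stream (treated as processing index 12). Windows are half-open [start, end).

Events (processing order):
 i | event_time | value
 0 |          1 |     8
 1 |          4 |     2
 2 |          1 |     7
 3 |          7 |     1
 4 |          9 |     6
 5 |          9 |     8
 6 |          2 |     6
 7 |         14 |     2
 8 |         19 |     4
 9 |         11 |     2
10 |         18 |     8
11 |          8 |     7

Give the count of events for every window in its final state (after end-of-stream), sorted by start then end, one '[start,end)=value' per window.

i=0 t=1 v=8: → [1,5); WM=-1
i=1 t=4 v=2: → [1,8); WM=2
i=2 t=1 v=7: → [1,8); WM=2
i=3 t=7 v=1: → [1,11); WM=5
i=4 t=9 v=6: → [1,13); WM=7
i=5 t=9 v=8: → [1,13); WM=7
i=6 t=2 v=6: DROP (t<7-1); WM=7
i=7 t=14 v=2: → [14,18); WM=12
i=8 t=19 v=4: → [19,23); WM=17
i=9 t=11 v=2: DROP (t<17-1); WM=17
i=10 t=18 v=8: → [18,23); WM=17
i=11 t=8 v=7: DROP (t<17-1); WM=17

[1,13)=6 [14,18)=1 [18,23)=2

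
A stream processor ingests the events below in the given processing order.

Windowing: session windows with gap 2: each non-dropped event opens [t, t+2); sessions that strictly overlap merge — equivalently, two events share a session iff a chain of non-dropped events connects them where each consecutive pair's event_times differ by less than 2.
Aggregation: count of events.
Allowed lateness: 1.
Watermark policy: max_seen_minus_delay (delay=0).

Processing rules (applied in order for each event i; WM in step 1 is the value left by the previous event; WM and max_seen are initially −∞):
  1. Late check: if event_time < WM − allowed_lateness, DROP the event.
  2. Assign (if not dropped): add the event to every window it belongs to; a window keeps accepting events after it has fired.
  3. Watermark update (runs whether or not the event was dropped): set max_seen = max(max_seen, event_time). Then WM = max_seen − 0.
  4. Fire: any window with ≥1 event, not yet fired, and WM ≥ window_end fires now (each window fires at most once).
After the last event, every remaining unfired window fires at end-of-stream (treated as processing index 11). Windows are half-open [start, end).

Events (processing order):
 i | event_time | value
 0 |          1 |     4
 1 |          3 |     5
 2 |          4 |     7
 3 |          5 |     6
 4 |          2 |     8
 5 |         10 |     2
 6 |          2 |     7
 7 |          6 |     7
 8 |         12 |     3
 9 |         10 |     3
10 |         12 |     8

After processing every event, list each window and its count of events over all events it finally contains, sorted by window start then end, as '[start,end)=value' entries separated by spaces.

i=0 t=1 v=4: → [1,3); WM=1
i=1 t=3 v=5: → [3,5); WM=3
i=2 t=4 v=7: → [3,6); WM=4
i=3 t=5 v=6: → [3,7); WM=5
i=4 t=2 v=8: DROP (t<5-1); WM=5
i=5 t=10 v=2: → [10,12); WM=10
i=6 t=2 v=7: DROP (t<10-1); WM=10
i=7 t=6 v=7: DROP (t<10-1); WM=10
i=8 t=12 v=3: → [12,14); WM=12
i=9 t=10 v=3: DROP (t<12-1); WM=12
i=10 t=12 v=8: → [12,14); WM=12

[1,3)=1 [3,7)=3 [10,12)=1 [12,14)=2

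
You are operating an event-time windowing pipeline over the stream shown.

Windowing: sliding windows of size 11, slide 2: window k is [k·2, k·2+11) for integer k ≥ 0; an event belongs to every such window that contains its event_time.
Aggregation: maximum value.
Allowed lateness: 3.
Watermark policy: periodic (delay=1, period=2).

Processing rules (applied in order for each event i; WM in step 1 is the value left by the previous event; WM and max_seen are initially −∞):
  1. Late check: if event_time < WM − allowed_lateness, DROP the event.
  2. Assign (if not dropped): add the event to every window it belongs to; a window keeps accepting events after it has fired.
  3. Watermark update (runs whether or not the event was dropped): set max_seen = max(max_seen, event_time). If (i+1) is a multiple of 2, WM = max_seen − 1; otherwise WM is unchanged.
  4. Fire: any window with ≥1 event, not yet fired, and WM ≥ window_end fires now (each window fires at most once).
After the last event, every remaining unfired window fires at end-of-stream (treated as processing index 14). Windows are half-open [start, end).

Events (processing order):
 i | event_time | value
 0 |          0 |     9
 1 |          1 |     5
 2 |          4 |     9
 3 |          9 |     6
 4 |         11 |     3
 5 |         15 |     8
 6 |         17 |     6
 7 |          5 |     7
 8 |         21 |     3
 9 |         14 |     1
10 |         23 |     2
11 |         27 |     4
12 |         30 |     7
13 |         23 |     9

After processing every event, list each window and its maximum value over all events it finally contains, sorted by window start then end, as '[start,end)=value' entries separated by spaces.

i=0 t=0 v=9: → [0,11); WM=−∞
i=1 t=1 v=5: → [0,11); WM=0
i=2 t=4 v=9: → [4,15),[2,13),[0,11); WM=0
i=3 t=9 v=6: → [8,19),[6,17),[4,15),[2,13),[0,11); WM=8
i=4 t=11 v=3: → [10,21),[8,19),[6,17),[4,15),[2,13); WM=8
i=5 t=15 v=8: → [14,25),[12,23),[10,21),[8,19),[6,17); WM=14; [0,11) fires=9 [2,13) fires=9
i=6 t=17 v=6: → [16,27),[14,25),[12,23),[10,21),[8,19); WM=14
i=7 t=5 v=7: DROP (t<14-3); WM=16; [4,15) fires=9
i=8 t=21 v=3: → [20,31),[18,29),[16,27),[14,25),[12,23); WM=16
i=9 t=14 v=1: → [14,25),[12,23),[10,21),[8,19),[6,17),[4,15); WM=20; [6,17) fires=8 [8,19) fires=8
i=10 t=23 v=2: → [22,33),[20,31),[18,29),[16,27),[14,25); WM=20
i=11 t=27 v=4: → [26,37),[24,35),[22,33),[20,31),[18,29); WM=26; [10,21) fires=8 [12,23) fires=8 [14,25) fires=8
i=12 t=30 v=7: → [30,41),[28,39),[26,37),[24,35),[22,33),[20,31); WM=26
i=13 t=23 v=9: → [22,33),[20,31),[18,29),[16,27),[14,25); WM=29; [16,27) fires=9 [18,29) fires=9

[0,11)=9 [2,13)=9 [4,15)=9 [6,17)=8 [8,19)=8 [10,21)=8 [12,23)=8 [14,25)=9 [16,27)=9 [18,29)=9 [20,31)=9 [22,33)=9 [24,35)=7 [26,37)=7 [28,39)=7 [30,41)=7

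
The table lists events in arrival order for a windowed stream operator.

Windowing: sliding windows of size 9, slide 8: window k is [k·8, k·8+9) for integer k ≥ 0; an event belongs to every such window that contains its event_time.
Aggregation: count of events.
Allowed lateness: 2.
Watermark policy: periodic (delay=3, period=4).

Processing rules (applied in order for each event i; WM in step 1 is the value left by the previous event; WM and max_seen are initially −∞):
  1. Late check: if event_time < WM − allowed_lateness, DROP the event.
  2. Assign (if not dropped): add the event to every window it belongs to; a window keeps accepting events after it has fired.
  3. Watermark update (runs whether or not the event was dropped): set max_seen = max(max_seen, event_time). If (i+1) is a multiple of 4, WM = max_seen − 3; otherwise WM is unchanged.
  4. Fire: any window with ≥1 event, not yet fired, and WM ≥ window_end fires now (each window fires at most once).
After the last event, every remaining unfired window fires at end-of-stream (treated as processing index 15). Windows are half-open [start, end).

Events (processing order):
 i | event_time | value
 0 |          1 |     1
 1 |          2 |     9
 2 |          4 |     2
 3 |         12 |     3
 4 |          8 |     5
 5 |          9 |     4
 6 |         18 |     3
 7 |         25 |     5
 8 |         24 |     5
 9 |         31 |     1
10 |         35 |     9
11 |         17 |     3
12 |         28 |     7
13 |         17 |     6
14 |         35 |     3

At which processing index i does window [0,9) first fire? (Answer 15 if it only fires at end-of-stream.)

i=0 t=1 v=1: → [0,9); WM=−∞
i=1 t=2 v=9: → [0,9); WM=−∞
i=2 t=4 v=2: → [0,9); WM=−∞
i=3 t=12 v=3: → [8,17); WM=9; [0,9) fires=3
i=4 t=8 v=5: → [8,17),[0,9); WM=9
i=5 t=9 v=4: → [8,17); WM=9
i=6 t=18 v=3: → [16,25); WM=9
i=7 t=25 v=5: → [24,33); WM=22; [8,17) fires=3
i=8 t=24 v=5: → [24,33),[16,25); WM=22
i=9 t=31 v=1: → [24,33); WM=22
i=10 t=35 v=9: → [32,41); WM=22
i=11 t=17 v=3: DROP (t<22-2); WM=32; [16,25) fires=2
i=12 t=28 v=7: DROP (t<32-2); WM=32
i=13 t=17 v=6: DROP (t<32-2); WM=32
i=14 t=35 v=3: → [32,41); WM=32

3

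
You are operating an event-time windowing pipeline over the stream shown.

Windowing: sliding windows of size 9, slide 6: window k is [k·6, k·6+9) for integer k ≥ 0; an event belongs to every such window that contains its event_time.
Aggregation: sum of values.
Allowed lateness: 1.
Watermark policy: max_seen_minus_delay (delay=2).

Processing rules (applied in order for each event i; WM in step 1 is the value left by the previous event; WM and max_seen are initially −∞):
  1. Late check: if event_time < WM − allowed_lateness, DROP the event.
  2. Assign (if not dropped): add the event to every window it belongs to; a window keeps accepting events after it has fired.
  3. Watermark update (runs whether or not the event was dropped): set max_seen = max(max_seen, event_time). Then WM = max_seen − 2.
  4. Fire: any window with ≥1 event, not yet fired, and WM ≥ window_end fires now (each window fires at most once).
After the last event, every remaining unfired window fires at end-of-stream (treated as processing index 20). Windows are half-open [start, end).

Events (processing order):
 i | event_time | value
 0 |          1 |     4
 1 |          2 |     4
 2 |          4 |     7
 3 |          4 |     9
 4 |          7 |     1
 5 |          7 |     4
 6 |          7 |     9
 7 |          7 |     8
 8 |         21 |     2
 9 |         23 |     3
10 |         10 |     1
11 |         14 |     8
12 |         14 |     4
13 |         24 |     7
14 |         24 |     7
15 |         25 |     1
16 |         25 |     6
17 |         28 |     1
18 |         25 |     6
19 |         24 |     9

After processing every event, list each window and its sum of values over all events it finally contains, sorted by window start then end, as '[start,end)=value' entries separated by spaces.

[0,9)=46 [6,15)=22 [18,27)=32 [24,33)=28

i=0 t=1 v=4: → [0,9); WM=-1
i=1 t=2 v=4: → [0,9); WM=0
i=2 t=4 v=7: → [0,9); WM=2
i=3 t=4 v=9: → [0,9); WM=2
i=4 t=7 v=1: → [6,15),[0,9); WM=5
i=5 t=7 v=4: → [6,15),[0,9); WM=5
i=6 t=7 v=9: → [6,15),[0,9); WM=5
i=7 t=7 v=8: → [6,15),[0,9); WM=5
i=8 t=21 v=2: → [18,27); WM=19; [0,9) fires=46 [6,15) fires=22
i=9 t=23 v=3: → [18,27); WM=21
i=10 t=10 v=1: DROP (t<21-1); WM=21
i=11 t=14 v=8: DROP (t<21-1); WM=21
i=12 t=14 v=4: DROP (t<21-1); WM=21
i=13 t=24 v=7: → [24,33),[18,27); WM=22
i=14 t=24 v=7: → [24,33),[18,27); WM=22
i=15 t=25 v=1: → [24,33),[18,27); WM=23
i=16 t=25 v=6: → [24,33),[18,27); WM=23
i=17 t=28 v=1: → [24,33); WM=26
i=18 t=25 v=6: → [24,33),[18,27); WM=26
i=19 t=24 v=9: DROP (t<26-1); WM=26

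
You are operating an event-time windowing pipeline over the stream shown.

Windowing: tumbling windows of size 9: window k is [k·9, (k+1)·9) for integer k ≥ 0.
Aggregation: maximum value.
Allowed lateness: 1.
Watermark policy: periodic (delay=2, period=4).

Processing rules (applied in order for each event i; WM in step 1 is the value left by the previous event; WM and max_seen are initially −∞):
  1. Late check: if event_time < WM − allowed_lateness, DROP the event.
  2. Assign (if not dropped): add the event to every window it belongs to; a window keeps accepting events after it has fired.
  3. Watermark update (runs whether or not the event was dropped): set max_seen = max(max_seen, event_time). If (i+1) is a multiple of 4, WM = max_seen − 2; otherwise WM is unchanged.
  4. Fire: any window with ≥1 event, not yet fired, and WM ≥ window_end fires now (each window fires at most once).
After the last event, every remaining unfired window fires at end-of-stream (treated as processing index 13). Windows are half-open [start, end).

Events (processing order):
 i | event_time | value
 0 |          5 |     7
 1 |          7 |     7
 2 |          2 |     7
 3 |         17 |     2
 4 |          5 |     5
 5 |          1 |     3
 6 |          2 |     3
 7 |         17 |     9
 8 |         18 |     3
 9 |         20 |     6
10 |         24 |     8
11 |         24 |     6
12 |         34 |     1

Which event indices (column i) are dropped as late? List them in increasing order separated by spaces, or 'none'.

i=0 t=5 v=7: → [0,9); WM=−∞
i=1 t=7 v=7: → [0,9); WM=−∞
i=2 t=2 v=7: → [0,9); WM=−∞
i=3 t=17 v=2: → [9,18); WM=15; [0,9) fires=7
i=4 t=5 v=5: DROP (t<15-1); WM=15
i=5 t=1 v=3: DROP (t<15-1); WM=15
i=6 t=2 v=3: DROP (t<15-1); WM=15
i=7 t=17 v=9: → [9,18); WM=15
i=8 t=18 v=3: → [18,27); WM=15
i=9 t=20 v=6: → [18,27); WM=15
i=10 t=24 v=8: → [18,27); WM=15
i=11 t=24 v=6: → [18,27); WM=22; [9,18) fires=9
i=12 t=34 v=1: → [27,36); WM=22

4 5 6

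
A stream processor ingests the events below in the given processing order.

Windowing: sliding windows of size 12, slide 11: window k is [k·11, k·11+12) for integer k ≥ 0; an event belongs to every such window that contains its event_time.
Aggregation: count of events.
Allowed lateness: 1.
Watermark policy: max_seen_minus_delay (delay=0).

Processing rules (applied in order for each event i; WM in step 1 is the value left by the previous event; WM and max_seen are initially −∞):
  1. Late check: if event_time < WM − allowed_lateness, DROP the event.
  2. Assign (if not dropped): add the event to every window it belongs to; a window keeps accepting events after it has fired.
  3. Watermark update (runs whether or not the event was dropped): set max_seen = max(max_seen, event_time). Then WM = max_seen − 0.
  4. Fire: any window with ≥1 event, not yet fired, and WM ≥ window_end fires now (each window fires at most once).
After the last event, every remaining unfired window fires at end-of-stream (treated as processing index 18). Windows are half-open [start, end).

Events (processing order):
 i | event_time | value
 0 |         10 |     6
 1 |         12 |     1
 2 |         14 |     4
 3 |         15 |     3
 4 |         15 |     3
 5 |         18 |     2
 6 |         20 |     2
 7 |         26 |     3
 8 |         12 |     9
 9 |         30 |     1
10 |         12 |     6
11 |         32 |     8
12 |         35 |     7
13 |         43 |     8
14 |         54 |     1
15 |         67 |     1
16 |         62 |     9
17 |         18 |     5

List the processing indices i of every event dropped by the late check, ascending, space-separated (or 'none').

i=0 t=10 v=6: → [0,12); WM=10
i=1 t=12 v=1: → [11,23); WM=12; [0,12) fires=1
i=2 t=14 v=4: → [11,23); WM=14
i=3 t=15 v=3: → [11,23); WM=15
i=4 t=15 v=3: → [11,23); WM=15
i=5 t=18 v=2: → [11,23); WM=18
i=6 t=20 v=2: → [11,23); WM=20
i=7 t=26 v=3: → [22,34); WM=26; [11,23) fires=6
i=8 t=12 v=9: DROP (t<26-1); WM=26
i=9 t=30 v=1: → [22,34); WM=30
i=10 t=12 v=6: DROP (t<30-1); WM=30
i=11 t=32 v=8: → [22,34); WM=32
i=12 t=35 v=7: → [33,45); WM=35; [22,34) fires=3
i=13 t=43 v=8: → [33,45); WM=43
i=14 t=54 v=1: → [44,56); WM=54; [33,45) fires=2
i=15 t=67 v=1: → [66,78); WM=67; [44,56) fires=1
i=16 t=62 v=9: DROP (t<67-1); WM=67
i=17 t=18 v=5: DROP (t<67-1); WM=67

8 10 16 17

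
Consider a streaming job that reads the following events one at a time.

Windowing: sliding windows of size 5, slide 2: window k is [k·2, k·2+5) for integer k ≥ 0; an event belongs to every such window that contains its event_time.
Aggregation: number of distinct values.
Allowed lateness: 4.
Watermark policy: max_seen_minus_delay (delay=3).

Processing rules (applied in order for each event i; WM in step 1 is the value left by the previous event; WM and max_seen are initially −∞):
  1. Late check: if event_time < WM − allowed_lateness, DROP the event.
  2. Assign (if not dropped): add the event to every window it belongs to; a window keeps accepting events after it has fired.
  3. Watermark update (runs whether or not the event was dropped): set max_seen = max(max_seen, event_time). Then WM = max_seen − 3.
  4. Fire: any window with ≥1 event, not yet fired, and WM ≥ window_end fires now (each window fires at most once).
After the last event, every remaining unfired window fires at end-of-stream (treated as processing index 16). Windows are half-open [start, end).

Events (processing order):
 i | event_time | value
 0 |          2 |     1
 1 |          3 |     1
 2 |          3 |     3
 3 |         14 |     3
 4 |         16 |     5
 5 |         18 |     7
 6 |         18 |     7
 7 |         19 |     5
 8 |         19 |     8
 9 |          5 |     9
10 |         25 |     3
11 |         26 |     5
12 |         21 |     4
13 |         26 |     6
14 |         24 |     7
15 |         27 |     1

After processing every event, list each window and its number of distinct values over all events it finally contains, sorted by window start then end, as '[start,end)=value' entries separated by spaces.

i=0 t=2 v=1: → [2,7),[0,5); WM=-1
i=1 t=3 v=1: → [2,7),[0,5); WM=0
i=2 t=3 v=3: → [2,7),[0,5); WM=0
i=3 t=14 v=3: → [14,19),[12,17),[10,15); WM=11; [0,5) fires=2 [2,7) fires=2
i=4 t=16 v=5: → [16,21),[14,19),[12,17); WM=13
i=5 t=18 v=7: → [18,23),[16,21),[14,19); WM=15; [10,15) fires=1
i=6 t=18 v=7: → [18,23),[16,21),[14,19); WM=15
i=7 t=19 v=5: → [18,23),[16,21); WM=16
i=8 t=19 v=8: → [18,23),[16,21); WM=16
i=9 t=5 v=9: DROP (t<16-4); WM=16
i=10 t=25 v=3: → [24,29),[22,27); WM=22; [12,17) fires=2 [14,19) fires=3 [16,21) fires=3
i=11 t=26 v=5: → [26,31),[24,29),[22,27); WM=23; [18,23) fires=3
i=12 t=21 v=4: → [20,25),[18,23); WM=23
i=13 t=26 v=6: → [26,31),[24,29),[22,27); WM=23
i=14 t=24 v=7: → [24,29),[22,27),[20,25); WM=23
i=15 t=27 v=1: → [26,31),[24,29); WM=24

[0,5)=2 [2,7)=2 [10,15)=1 [12,17)=2 [14,19)=3 [16,21)=3 [18,23)=4 [20,25)=2 [22,27)=4 [24,29)=5 [26,31)=3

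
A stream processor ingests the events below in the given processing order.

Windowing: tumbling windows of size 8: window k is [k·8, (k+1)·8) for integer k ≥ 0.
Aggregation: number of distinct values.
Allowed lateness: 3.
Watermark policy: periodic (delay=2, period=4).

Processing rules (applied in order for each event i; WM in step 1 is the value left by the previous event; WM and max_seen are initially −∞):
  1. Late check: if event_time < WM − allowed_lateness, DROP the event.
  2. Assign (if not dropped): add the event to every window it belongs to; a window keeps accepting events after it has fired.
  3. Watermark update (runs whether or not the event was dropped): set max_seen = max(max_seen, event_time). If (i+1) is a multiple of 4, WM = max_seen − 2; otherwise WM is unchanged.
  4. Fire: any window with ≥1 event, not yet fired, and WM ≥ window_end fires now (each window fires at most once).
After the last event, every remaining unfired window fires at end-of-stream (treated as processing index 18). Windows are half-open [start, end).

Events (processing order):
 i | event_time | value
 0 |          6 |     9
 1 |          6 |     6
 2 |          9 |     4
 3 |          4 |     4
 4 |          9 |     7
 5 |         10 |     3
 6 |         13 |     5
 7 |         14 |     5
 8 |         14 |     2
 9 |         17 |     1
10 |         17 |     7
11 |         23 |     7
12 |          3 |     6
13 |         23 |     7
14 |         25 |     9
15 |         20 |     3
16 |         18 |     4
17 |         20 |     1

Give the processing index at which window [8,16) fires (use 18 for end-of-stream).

11

i=0 t=6 v=9: → [0,8); WM=−∞
i=1 t=6 v=6: → [0,8); WM=−∞
i=2 t=9 v=4: → [8,16); WM=−∞
i=3 t=4 v=4: → [0,8); WM=7
i=4 t=9 v=7: → [8,16); WM=7
i=5 t=10 v=3: → [8,16); WM=7
i=6 t=13 v=5: → [8,16); WM=7
i=7 t=14 v=5: → [8,16); WM=12; [0,8) fires=3
i=8 t=14 v=2: → [8,16); WM=12
i=9 t=17 v=1: → [16,24); WM=12
i=10 t=17 v=7: → [16,24); WM=12
i=11 t=23 v=7: → [16,24); WM=21; [8,16) fires=5
i=12 t=3 v=6: DROP (t<21-3); WM=21
i=13 t=23 v=7: → [16,24); WM=21
i=14 t=25 v=9: → [24,32); WM=21
i=15 t=20 v=3: → [16,24); WM=23
i=16 t=18 v=4: DROP (t<23-3); WM=23
i=17 t=20 v=1: → [16,24); WM=23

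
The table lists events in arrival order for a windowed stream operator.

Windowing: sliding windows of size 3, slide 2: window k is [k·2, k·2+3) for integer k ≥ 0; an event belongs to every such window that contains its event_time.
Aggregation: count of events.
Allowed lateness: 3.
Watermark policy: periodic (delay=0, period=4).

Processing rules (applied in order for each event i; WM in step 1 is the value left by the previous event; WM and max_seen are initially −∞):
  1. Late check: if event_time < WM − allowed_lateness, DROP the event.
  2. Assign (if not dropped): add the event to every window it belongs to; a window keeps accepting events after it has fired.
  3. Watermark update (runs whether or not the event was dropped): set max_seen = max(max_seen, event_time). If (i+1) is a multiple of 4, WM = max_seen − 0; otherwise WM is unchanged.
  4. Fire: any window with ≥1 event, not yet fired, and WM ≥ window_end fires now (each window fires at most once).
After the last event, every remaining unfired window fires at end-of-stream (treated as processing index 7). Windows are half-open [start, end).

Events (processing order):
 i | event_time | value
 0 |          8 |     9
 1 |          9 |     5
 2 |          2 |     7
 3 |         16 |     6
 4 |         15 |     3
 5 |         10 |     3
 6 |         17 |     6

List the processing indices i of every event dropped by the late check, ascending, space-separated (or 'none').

5

i=0 t=8 v=9: → [8,11),[6,9); WM=−∞
i=1 t=9 v=5: → [8,11); WM=−∞
i=2 t=2 v=7: → [2,5),[0,3); WM=−∞
i=3 t=16 v=6: → [16,19),[14,17); WM=16; [0,3) fires=1 [2,5) fires=1 [6,9) fires=1 [8,11) fires=2
i=4 t=15 v=3: → [14,17); WM=16
i=5 t=10 v=3: DROP (t<16-3); WM=16
i=6 t=17 v=6: → [16,19); WM=16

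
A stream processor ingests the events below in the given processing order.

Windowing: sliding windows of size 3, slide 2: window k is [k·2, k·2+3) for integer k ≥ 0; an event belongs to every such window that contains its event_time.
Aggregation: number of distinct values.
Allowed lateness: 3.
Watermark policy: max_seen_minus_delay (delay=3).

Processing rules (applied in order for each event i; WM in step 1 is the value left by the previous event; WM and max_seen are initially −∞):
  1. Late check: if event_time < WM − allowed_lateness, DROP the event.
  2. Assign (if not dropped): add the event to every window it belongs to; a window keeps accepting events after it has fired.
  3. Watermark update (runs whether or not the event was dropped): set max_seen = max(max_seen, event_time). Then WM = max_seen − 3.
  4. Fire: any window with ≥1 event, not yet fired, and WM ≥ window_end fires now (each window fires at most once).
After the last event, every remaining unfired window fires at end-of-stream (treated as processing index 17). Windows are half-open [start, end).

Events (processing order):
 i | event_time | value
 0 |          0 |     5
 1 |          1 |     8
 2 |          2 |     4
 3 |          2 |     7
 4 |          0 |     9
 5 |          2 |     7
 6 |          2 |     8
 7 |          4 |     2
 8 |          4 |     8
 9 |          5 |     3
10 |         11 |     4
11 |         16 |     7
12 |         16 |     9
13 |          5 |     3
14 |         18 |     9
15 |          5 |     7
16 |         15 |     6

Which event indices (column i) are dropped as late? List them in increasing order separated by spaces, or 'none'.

i=0 t=0 v=5: → [0,3); WM=-3
i=1 t=1 v=8: → [0,3); WM=-2
i=2 t=2 v=4: → [2,5),[0,3); WM=-1
i=3 t=2 v=7: → [2,5),[0,3); WM=-1
i=4 t=0 v=9: → [0,3); WM=-1
i=5 t=2 v=7: → [2,5),[0,3); WM=-1
i=6 t=2 v=8: → [2,5),[0,3); WM=-1
i=7 t=4 v=2: → [4,7),[2,5); WM=1
i=8 t=4 v=8: → [4,7),[2,5); WM=1
i=9 t=5 v=3: → [4,7); WM=2
i=10 t=11 v=4: → [10,13); WM=8; [0,3) fires=5 [2,5) fires=4 [4,7) fires=3
i=11 t=16 v=7: → [16,19),[14,17); WM=13; [10,13) fires=1
i=12 t=16 v=9: → [16,19),[14,17); WM=13
i=13 t=5 v=3: DROP (t<13-3); WM=13
i=14 t=18 v=9: → [18,21),[16,19); WM=15
i=15 t=5 v=7: DROP (t<15-3); WM=15
i=16 t=15 v=6: → [14,17); WM=15

13 15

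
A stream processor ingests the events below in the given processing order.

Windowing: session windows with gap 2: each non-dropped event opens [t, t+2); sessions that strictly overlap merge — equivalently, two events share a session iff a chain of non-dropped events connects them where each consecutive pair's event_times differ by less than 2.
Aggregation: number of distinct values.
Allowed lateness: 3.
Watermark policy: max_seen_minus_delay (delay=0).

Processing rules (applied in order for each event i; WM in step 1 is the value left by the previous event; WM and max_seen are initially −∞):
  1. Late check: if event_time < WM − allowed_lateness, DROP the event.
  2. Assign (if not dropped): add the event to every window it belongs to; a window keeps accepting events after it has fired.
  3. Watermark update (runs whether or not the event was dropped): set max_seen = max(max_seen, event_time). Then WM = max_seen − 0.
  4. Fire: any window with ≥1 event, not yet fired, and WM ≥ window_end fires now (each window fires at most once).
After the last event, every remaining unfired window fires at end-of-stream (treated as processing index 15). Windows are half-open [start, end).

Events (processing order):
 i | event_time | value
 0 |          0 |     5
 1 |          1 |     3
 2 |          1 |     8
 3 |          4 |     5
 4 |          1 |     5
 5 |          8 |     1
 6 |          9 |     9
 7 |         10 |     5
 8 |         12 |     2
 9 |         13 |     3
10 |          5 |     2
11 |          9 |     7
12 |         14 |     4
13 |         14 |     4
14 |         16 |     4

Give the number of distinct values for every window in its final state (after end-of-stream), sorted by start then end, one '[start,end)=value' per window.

i=0 t=0 v=5: → [0,2); WM=0
i=1 t=1 v=3: → [0,3); WM=1
i=2 t=1 v=8: → [0,3); WM=1
i=3 t=4 v=5: → [4,6); WM=4
i=4 t=1 v=5: → [0,3); WM=4
i=5 t=8 v=1: → [8,10); WM=8
i=6 t=9 v=9: → [8,11); WM=9
i=7 t=10 v=5: → [8,12); WM=10
i=8 t=12 v=2: → [12,14); WM=12
i=9 t=13 v=3: → [12,15); WM=13
i=10 t=5 v=2: DROP (t<13-3); WM=13
i=11 t=9 v=7: DROP (t<13-3); WM=13
i=12 t=14 v=4: → [12,16); WM=14
i=13 t=14 v=4: → [12,16); WM=14
i=14 t=16 v=4: → [16,18); WM=16

[0,3)=3 [4,6)=1 [8,12)=3 [12,16)=3 [16,18)=1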